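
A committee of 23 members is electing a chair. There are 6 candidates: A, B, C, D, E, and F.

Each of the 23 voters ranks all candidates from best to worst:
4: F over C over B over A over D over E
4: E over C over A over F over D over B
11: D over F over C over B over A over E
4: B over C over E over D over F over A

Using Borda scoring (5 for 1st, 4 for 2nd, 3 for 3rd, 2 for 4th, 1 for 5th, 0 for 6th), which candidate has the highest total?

C

A: 4×2 + 4×3 + 11×1 + 4×0 = 31
B: 4×3 + 4×0 + 11×2 + 4×5 = 54
C: 4×4 + 4×4 + 11×3 + 4×4 = 81
D: 4×1 + 4×1 + 11×5 + 4×2 = 71
E: 4×0 + 4×5 + 11×0 + 4×3 = 32
F: 4×5 + 4×2 + 11×4 + 4×1 = 76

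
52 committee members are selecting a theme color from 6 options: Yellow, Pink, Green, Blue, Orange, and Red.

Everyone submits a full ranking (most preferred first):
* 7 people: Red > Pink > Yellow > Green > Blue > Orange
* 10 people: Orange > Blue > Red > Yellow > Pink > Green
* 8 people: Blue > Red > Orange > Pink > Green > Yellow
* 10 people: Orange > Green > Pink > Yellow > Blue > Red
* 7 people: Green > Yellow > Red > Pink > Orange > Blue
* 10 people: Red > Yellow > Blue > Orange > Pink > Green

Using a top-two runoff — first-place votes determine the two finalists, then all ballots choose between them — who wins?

Round 1 first-place votes: Yellow 0, Pink 0, Green 7, Blue 8, Orange 20, Red 17. Orange and Red advance.
Runoff: Orange is ranked above Red on 20 ballots, Red above Orange on 32.

Red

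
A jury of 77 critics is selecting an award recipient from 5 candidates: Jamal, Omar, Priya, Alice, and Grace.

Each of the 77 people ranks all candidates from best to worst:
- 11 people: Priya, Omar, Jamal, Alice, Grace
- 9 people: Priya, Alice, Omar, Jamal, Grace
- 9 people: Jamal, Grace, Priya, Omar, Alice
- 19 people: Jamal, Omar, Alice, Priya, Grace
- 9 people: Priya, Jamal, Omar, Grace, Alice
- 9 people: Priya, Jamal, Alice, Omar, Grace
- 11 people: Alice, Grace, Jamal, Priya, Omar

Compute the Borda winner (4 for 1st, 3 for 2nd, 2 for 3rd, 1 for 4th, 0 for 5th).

Jamal: 11×2 + 9×1 + 9×4 + 19×4 + 9×3 + 9×3 + 11×2 = 219
Omar: 11×3 + 9×2 + 9×1 + 19×3 + 9×2 + 9×1 + 11×0 = 144
Priya: 11×4 + 9×4 + 9×2 + 19×1 + 9×4 + 9×4 + 11×1 = 200
Alice: 11×1 + 9×3 + 9×0 + 19×2 + 9×0 + 9×2 + 11×4 = 138
Grace: 11×0 + 9×0 + 9×3 + 19×0 + 9×1 + 9×0 + 11×3 = 69

Jamal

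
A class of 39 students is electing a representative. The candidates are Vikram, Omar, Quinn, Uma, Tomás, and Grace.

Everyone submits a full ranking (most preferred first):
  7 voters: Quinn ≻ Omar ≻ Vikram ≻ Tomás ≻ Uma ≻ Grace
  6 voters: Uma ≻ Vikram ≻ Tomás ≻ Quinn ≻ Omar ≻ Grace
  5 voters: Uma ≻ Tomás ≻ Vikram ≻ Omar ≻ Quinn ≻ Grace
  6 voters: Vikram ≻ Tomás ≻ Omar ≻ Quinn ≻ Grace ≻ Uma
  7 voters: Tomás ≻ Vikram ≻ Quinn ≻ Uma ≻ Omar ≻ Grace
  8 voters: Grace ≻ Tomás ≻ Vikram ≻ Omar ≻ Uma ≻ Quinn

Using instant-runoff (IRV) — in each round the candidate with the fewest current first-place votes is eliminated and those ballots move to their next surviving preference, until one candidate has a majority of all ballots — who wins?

Round 1: Vikram 6, Omar 0, Quinn 7, Uma 11, Tomás 7, Grace 8. Omar eliminated.
Round 2: Vikram 6, Quinn 7, Uma 11, Tomás 7, Grace 8. Vikram eliminated.
Round 3: Quinn 7, Uma 11, Tomás 13, Grace 8. Quinn eliminated.
Round 4: Uma 11, Tomás 20, Grace 8. Tomás has a majority (≥20).

Tomás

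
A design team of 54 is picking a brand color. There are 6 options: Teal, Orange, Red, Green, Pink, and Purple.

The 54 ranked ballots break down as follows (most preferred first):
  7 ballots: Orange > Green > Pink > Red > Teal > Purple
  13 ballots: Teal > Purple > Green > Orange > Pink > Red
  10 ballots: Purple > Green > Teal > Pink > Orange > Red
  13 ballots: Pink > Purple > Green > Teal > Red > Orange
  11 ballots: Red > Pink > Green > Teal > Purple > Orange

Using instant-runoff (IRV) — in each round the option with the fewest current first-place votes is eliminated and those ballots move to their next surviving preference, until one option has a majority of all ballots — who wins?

Pink

Round 1: Teal 13, Orange 7, Red 11, Green 0, Pink 13, Purple 10. Green eliminated.
Round 2: Teal 13, Orange 7, Red 11, Pink 13, Purple 10. Orange eliminated.
Round 3: Teal 13, Red 11, Pink 20, Purple 10. Purple eliminated.
Round 4: Teal 23, Red 11, Pink 20. Red eliminated.
Round 5: Teal 23, Pink 31. Pink has a majority (≥28).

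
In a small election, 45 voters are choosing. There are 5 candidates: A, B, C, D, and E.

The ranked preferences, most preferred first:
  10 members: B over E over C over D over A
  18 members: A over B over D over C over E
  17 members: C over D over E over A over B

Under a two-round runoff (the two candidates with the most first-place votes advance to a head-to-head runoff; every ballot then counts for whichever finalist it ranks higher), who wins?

C

Round 1 first-place votes: A 18, B 10, C 17, D 0, E 0. A and C advance.
Runoff: A is ranked above C on 18 ballots, C above A on 27.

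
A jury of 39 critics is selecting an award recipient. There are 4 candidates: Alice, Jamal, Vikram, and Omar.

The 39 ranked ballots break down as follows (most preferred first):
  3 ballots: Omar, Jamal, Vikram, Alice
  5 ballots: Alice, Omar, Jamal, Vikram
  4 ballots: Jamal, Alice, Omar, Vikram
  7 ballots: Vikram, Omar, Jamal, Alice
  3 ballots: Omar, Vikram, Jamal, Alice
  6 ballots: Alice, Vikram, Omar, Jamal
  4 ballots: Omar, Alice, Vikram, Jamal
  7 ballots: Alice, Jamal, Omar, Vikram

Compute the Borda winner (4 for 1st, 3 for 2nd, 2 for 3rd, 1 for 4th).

Omar

Alice: 3×1 + 5×4 + 4×3 + 7×1 + 3×1 + 6×4 + 4×3 + 7×4 = 109
Jamal: 3×3 + 5×2 + 4×4 + 7×2 + 3×2 + 6×1 + 4×1 + 7×3 = 86
Vikram: 3×2 + 5×1 + 4×1 + 7×4 + 3×3 + 6×3 + 4×2 + 7×1 = 85
Omar: 3×4 + 5×3 + 4×2 + 7×3 + 3×4 + 6×2 + 4×4 + 7×2 = 110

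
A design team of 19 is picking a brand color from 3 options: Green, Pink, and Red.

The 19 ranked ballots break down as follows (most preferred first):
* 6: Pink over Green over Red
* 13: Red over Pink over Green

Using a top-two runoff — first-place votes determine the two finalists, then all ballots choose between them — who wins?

Round 1 first-place votes: Green 0, Pink 6, Red 13. Red and Pink advance.
Runoff: Red is ranked above Pink on 13 ballots, Pink above Red on 6.

Red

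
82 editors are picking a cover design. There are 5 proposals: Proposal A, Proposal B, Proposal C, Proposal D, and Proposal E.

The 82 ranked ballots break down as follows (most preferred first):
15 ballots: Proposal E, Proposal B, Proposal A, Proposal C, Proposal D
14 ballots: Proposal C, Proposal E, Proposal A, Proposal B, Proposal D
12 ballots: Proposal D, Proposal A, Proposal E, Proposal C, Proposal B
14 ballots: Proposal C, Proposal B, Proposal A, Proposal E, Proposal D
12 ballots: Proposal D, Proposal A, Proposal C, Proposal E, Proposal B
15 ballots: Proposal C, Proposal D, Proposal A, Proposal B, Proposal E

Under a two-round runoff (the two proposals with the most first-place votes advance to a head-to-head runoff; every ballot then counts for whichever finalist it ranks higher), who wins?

Round 1 first-place votes: Proposal A 0, Proposal B 0, Proposal C 43, Proposal D 24, Proposal E 15. Proposal C and Proposal D advance.
Runoff: Proposal C is ranked above Proposal D on 58 ballots, Proposal D above Proposal C on 24.

Proposal C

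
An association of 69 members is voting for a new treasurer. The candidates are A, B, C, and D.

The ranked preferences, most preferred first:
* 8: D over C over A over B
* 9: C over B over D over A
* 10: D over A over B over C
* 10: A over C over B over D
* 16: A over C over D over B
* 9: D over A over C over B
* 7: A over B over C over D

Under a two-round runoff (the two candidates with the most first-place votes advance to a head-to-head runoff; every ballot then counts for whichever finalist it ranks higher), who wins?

D

Round 1 first-place votes: A 33, B 0, C 9, D 27. A and D advance.
Runoff: A is ranked above D on 33 ballots, D above A on 36.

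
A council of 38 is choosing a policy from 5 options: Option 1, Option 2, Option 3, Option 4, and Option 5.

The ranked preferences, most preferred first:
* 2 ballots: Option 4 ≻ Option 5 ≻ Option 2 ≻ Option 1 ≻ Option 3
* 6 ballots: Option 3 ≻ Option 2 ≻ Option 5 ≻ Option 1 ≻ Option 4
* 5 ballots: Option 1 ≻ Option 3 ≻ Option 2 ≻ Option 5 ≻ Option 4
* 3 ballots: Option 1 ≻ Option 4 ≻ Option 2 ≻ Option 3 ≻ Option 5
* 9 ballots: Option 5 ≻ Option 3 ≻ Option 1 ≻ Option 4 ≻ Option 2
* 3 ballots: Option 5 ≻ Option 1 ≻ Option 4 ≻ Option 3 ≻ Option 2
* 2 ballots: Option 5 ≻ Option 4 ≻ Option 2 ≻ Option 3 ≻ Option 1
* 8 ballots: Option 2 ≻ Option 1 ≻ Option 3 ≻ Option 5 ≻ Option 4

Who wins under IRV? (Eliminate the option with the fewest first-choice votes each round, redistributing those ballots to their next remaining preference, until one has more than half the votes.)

Round 1: Option 1 8, Option 2 8, Option 3 6, Option 4 2, Option 5 14. Option 4 eliminated.
Round 2: Option 1 8, Option 2 8, Option 3 6, Option 5 16. Option 3 eliminated.
Round 3: Option 1 8, Option 2 14, Option 5 16. Option 1 eliminated.
Round 4: Option 2 22, Option 5 16. Option 2 has a majority (≥20).

Option 2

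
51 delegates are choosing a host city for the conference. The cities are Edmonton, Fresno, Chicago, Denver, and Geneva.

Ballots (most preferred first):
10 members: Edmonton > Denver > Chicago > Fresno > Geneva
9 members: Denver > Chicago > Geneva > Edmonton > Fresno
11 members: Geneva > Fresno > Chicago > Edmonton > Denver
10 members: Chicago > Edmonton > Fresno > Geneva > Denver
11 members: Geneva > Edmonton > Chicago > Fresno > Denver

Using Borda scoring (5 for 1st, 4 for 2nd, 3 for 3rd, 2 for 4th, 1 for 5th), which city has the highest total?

Edmonton: 10×5 + 9×2 + 11×2 + 10×4 + 11×4 = 174
Fresno: 10×2 + 9×1 + 11×4 + 10×3 + 11×2 = 125
Chicago: 10×3 + 9×4 + 11×3 + 10×5 + 11×3 = 182
Denver: 10×4 + 9×5 + 11×1 + 10×1 + 11×1 = 117
Geneva: 10×1 + 9×3 + 11×5 + 10×2 + 11×5 = 167

Chicago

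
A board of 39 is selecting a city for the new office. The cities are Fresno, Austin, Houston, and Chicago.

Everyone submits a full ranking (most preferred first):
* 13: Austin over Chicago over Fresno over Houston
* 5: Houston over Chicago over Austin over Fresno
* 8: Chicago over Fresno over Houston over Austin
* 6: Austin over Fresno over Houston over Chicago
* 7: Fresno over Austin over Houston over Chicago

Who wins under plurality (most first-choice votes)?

First-place votes: Fresno 7, Austin 19, Houston 5, Chicago 8.

Austin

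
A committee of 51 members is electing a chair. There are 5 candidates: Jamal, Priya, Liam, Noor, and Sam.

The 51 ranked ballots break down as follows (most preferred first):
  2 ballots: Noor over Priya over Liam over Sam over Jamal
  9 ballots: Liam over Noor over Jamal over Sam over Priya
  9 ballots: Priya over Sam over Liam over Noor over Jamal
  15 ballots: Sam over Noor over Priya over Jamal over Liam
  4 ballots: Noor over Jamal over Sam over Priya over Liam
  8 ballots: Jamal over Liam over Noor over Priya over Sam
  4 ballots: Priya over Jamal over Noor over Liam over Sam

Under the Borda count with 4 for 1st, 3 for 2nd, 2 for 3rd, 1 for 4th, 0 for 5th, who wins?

Noor

Jamal: 2×0 + 9×2 + 9×0 + 15×1 + 4×3 + 8×4 + 4×3 = 89
Priya: 2×3 + 9×0 + 9×4 + 15×2 + 4×1 + 8×1 + 4×4 = 100
Liam: 2×2 + 9×4 + 9×2 + 15×0 + 4×0 + 8×3 + 4×1 = 86
Noor: 2×4 + 9×3 + 9×1 + 15×3 + 4×4 + 8×2 + 4×2 = 129
Sam: 2×1 + 9×1 + 9×3 + 15×4 + 4×2 + 8×0 + 4×0 = 106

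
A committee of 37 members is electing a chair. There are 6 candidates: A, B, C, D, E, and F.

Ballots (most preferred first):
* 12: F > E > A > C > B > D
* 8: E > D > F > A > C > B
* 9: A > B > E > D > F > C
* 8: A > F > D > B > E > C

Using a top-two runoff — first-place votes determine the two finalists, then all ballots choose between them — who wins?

F

Round 1 first-place votes: A 17, B 0, C 0, D 0, E 8, F 12. A and F advance.
Runoff: A is ranked above F on 17 ballots, F above A on 20.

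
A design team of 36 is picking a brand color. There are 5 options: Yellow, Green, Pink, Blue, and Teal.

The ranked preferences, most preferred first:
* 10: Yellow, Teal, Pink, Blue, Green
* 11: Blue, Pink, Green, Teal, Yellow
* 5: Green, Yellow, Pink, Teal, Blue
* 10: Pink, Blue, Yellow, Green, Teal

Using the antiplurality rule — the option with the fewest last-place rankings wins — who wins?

Pink

Last-place votes: Yellow 11, Green 10, Pink 0, Blue 5, Teal 10.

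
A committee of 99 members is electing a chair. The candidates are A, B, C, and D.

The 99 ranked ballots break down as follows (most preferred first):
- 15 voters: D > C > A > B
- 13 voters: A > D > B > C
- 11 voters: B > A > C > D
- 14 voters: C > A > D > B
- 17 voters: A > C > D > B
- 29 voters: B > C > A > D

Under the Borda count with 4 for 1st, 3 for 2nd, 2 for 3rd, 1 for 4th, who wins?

A: 15×2 + 13×4 + 11×3 + 14×3 + 17×4 + 29×2 = 283
B: 15×1 + 13×2 + 11×4 + 14×1 + 17×1 + 29×4 = 232
C: 15×3 + 13×1 + 11×2 + 14×4 + 17×3 + 29×3 = 274
D: 15×4 + 13×3 + 11×1 + 14×2 + 17×2 + 29×1 = 201

A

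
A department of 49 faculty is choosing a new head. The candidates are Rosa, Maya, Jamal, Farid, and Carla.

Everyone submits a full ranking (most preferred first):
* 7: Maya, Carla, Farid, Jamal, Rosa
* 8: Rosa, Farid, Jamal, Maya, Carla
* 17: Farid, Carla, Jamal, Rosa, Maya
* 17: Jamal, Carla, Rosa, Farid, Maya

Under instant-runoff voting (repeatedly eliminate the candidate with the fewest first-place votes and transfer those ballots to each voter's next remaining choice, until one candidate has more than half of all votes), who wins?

Farid

Round 1: Rosa 8, Maya 7, Jamal 17, Farid 17, Carla 0. Carla eliminated.
Round 2: Rosa 8, Maya 7, Jamal 17, Farid 17. Maya eliminated.
Round 3: Rosa 8, Jamal 17, Farid 24. Rosa eliminated.
Round 4: Jamal 17, Farid 32. Farid has a majority (≥25).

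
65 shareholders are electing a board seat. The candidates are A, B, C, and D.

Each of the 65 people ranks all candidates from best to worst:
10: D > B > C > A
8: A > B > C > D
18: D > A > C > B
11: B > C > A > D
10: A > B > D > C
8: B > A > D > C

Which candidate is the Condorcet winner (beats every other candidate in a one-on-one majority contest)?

A vs B: 36–29
A vs C: 44–21
A vs D: 37–28
A beats every other candidate.

A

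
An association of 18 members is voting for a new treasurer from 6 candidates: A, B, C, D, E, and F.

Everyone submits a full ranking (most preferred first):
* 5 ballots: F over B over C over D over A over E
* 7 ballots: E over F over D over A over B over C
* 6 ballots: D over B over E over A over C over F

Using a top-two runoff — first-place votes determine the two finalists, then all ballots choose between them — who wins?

D

Round 1 first-place votes: A 0, B 0, C 0, D 6, E 7, F 5. E and D advance.
Runoff: E is ranked above D on 7 ballots, D above E on 11.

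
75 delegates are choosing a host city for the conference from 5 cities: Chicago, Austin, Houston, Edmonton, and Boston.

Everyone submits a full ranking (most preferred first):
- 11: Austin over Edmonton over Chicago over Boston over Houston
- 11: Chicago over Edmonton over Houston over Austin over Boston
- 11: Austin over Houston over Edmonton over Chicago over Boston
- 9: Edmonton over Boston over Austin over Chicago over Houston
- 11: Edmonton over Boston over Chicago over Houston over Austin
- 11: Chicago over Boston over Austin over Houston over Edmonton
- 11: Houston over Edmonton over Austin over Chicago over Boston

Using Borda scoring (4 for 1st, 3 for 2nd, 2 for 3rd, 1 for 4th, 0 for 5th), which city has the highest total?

Edmonton

Chicago: 11×2 + 11×4 + 11×1 + 9×1 + 11×2 + 11×4 + 11×1 = 163
Austin: 11×4 + 11×1 + 11×4 + 9×2 + 11×0 + 11×2 + 11×2 = 161
Houston: 11×0 + 11×2 + 11×3 + 9×0 + 11×1 + 11×1 + 11×4 = 121
Edmonton: 11×3 + 11×3 + 11×2 + 9×4 + 11×4 + 11×0 + 11×3 = 201
Boston: 11×1 + 11×0 + 11×0 + 9×3 + 11×3 + 11×3 + 11×0 = 104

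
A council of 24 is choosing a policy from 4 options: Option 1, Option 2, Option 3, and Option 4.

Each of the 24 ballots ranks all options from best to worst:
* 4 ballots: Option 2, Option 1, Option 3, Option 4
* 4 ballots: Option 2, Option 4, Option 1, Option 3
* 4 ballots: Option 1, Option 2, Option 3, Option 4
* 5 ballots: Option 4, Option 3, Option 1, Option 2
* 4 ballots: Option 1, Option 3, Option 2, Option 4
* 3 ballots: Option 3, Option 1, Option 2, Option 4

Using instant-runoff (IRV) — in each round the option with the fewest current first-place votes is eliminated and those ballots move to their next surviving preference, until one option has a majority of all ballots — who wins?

Option 1

Round 1: Option 1 8, Option 2 8, Option 3 3, Option 4 5. Option 3 eliminated.
Round 2: Option 1 11, Option 2 8, Option 4 5. Option 4 eliminated.
Round 3: Option 1 16, Option 2 8. Option 1 has a majority (≥13).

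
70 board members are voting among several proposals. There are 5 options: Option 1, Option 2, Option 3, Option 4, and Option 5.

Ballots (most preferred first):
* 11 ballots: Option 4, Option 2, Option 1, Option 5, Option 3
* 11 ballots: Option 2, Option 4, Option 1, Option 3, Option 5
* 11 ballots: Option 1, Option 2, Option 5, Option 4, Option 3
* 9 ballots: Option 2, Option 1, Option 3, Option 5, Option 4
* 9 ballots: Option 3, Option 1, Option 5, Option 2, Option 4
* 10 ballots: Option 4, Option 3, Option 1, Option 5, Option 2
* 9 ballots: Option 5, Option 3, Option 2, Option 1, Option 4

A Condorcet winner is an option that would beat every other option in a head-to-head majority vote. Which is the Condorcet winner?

Option 2

Option 2 vs Option 1: 40–30
Option 2 vs Option 3: 42–28
Option 2 vs Option 4: 49–21
Option 2 vs Option 5: 42–28
Option 2 beats every other option.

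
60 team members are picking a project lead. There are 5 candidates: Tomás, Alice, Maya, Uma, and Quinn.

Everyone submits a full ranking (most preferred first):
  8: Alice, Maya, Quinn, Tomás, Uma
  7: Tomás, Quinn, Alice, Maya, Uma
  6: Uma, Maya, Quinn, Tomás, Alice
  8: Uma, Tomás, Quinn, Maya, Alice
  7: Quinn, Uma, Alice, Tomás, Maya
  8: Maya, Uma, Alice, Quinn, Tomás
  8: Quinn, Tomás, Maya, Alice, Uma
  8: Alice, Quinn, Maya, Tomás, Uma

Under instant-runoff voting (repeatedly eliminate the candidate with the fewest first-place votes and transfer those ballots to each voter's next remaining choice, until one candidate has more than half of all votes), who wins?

Round 1: Tomás 7, Alice 16, Maya 8, Uma 14, Quinn 15. Tomás eliminated.
Round 2: Alice 16, Maya 8, Uma 14, Quinn 22. Maya eliminated.
Round 3: Alice 16, Uma 22, Quinn 22. Alice eliminated.
Round 4: Uma 22, Quinn 38. Quinn has a majority (≥31).

Quinn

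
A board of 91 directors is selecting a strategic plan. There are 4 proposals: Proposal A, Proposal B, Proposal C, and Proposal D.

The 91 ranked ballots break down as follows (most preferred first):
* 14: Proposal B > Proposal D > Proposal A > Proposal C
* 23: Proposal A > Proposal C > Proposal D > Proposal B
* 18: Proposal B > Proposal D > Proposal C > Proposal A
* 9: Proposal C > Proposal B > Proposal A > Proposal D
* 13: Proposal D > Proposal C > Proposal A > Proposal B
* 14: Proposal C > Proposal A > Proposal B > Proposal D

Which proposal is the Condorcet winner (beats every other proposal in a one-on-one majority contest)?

Proposal C vs Proposal A: 54–37
Proposal C vs Proposal B: 59–32
Proposal C vs Proposal D: 46–45
Proposal C beats every other proposal.

Proposal C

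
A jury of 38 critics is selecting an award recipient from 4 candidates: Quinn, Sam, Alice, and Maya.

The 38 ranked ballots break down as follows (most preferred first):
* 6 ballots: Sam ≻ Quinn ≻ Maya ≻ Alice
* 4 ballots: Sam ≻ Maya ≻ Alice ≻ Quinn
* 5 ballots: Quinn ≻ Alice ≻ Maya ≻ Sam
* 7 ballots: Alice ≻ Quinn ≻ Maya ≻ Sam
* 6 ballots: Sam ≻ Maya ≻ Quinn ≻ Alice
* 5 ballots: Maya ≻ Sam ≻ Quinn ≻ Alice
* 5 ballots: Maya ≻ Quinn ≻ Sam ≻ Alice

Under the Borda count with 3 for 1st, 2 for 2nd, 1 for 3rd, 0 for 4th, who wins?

Quinn: 6×2 + 4×0 + 5×3 + 7×2 + 6×1 + 5×1 + 5×2 = 62
Sam: 6×3 + 4×3 + 5×0 + 7×0 + 6×3 + 5×2 + 5×1 = 63
Alice: 6×0 + 4×1 + 5×2 + 7×3 + 6×0 + 5×0 + 5×0 = 35
Maya: 6×1 + 4×2 + 5×1 + 7×1 + 6×2 + 5×3 + 5×3 = 68

Maya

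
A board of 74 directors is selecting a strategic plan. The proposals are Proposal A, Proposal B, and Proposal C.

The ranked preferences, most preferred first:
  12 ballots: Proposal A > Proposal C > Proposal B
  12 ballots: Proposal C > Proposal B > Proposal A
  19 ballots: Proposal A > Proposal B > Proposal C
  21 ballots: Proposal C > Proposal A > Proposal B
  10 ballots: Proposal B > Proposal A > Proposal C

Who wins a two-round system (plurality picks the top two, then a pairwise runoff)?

Round 1 first-place votes: Proposal A 31, Proposal B 10, Proposal C 33. Proposal C and Proposal A advance.
Runoff: Proposal C is ranked above Proposal A on 33 ballots, Proposal A above Proposal C on 41.

Proposal A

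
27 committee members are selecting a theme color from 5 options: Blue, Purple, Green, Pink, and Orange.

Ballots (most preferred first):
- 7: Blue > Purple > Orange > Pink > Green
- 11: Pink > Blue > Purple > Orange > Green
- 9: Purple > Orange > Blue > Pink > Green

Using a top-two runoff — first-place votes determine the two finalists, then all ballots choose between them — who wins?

Purple

Round 1 first-place votes: Blue 7, Purple 9, Green 0, Pink 11, Orange 0. Pink and Purple advance.
Runoff: Pink is ranked above Purple on 11 ballots, Purple above Pink on 16.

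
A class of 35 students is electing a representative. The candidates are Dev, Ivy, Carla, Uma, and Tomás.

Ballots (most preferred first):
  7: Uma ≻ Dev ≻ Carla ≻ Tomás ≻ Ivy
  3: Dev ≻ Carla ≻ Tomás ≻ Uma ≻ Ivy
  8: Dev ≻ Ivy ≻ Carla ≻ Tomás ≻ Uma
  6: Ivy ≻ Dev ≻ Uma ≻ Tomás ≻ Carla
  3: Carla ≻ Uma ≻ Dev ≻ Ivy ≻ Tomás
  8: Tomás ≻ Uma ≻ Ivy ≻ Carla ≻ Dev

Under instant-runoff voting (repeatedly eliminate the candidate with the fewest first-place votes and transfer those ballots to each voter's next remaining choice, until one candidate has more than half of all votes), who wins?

Round 1: Dev 11, Ivy 6, Carla 3, Uma 7, Tomás 8. Carla eliminated.
Round 2: Dev 11, Ivy 6, Uma 10, Tomás 8. Ivy eliminated.
Round 3: Dev 17, Uma 10, Tomás 8. Tomás eliminated.
Round 4: Dev 17, Uma 18. Uma has a majority (≥18).

Uma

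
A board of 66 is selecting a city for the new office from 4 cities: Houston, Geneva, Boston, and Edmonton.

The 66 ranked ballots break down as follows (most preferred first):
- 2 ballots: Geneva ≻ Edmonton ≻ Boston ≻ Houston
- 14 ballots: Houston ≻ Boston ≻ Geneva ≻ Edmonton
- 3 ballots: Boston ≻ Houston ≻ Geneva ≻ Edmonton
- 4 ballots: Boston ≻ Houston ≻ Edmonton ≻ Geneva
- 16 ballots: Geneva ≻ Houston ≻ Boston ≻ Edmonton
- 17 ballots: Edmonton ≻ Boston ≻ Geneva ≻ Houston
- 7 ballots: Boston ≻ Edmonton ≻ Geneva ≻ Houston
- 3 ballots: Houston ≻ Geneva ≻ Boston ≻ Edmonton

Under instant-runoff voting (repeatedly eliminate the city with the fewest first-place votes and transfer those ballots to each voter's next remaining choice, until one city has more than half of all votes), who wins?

Houston

Round 1: Houston 17, Geneva 18, Boston 14, Edmonton 17. Boston eliminated.
Round 2: Houston 24, Geneva 18, Edmonton 24. Geneva eliminated.
Round 3: Houston 40, Edmonton 26. Houston has a majority (≥34).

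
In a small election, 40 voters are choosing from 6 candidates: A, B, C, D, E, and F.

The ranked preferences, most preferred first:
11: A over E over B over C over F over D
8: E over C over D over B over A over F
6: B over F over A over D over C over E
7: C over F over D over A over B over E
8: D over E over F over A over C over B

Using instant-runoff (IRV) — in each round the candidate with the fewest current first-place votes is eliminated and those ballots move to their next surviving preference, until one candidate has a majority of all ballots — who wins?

Round 1: A 11, B 6, C 7, D 8, E 8, F 0. F eliminated.
Round 2: A 11, B 6, C 7, D 8, E 8. B eliminated.
Round 3: A 17, C 7, D 8, E 8. C eliminated.
Round 4: A 17, D 15, E 8. E eliminated.
Round 5: A 17, D 23. D has a majority (≥21).

D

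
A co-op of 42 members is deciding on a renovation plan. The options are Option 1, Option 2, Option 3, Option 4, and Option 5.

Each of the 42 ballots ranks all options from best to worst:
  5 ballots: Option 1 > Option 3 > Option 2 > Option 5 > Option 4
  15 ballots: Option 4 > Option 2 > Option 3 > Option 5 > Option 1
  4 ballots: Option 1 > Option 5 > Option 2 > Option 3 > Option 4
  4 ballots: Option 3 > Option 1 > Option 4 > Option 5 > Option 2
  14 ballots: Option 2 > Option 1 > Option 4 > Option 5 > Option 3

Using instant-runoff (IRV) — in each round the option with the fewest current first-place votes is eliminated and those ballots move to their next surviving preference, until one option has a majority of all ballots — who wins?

Round 1: Option 1 9, Option 2 14, Option 3 4, Option 4 15, Option 5 0. Option 5 eliminated.
Round 2: Option 1 9, Option 2 14, Option 3 4, Option 4 15. Option 3 eliminated.
Round 3: Option 1 13, Option 2 14, Option 4 15. Option 1 eliminated.
Round 4: Option 2 23, Option 4 19. Option 2 has a majority (≥22).

Option 2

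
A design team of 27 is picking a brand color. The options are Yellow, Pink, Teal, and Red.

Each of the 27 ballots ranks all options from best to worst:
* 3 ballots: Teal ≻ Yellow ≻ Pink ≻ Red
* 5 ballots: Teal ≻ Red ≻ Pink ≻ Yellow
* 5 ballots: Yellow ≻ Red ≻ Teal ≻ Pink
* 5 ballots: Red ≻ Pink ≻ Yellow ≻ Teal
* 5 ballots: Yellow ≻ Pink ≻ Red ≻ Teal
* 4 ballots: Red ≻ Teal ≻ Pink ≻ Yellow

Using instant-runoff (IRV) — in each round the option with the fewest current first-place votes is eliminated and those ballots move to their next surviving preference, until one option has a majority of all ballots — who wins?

Round 1: Yellow 10, Pink 0, Teal 8, Red 9. Pink eliminated.
Round 2: Yellow 10, Teal 8, Red 9. Teal eliminated.
Round 3: Yellow 13, Red 14. Red has a majority (≥14).

Red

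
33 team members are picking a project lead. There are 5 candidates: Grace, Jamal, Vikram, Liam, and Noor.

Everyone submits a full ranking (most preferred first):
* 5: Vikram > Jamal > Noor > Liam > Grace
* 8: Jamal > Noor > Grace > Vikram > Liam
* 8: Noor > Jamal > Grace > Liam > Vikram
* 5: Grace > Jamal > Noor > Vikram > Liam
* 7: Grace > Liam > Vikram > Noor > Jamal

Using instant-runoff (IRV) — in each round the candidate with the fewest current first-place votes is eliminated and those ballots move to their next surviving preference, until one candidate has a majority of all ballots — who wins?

Round 1: Grace 12, Jamal 8, Vikram 5, Liam 0, Noor 8. Liam eliminated.
Round 2: Grace 12, Jamal 8, Vikram 5, Noor 8. Vikram eliminated.
Round 3: Grace 12, Jamal 13, Noor 8. Noor eliminated.
Round 4: Grace 12, Jamal 21. Jamal has a majority (≥17).

Jamal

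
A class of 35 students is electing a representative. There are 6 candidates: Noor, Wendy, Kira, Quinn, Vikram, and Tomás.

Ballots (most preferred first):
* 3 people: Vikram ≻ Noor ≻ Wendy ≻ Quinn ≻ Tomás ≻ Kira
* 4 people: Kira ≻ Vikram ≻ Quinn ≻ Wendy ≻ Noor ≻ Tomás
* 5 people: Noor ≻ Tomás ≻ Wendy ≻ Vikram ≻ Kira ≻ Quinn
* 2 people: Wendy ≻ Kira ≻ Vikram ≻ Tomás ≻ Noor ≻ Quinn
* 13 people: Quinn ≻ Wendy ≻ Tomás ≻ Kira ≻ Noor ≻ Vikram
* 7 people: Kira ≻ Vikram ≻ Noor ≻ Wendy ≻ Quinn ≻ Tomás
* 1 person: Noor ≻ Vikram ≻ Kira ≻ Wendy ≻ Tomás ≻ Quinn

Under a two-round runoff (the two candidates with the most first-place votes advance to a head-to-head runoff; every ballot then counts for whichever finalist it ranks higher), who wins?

Round 1 first-place votes: Noor 6, Wendy 2, Kira 11, Quinn 13, Vikram 3, Tomás 0. Quinn and Kira advance.
Runoff: Quinn is ranked above Kira on 16 ballots, Kira above Quinn on 19.

Kira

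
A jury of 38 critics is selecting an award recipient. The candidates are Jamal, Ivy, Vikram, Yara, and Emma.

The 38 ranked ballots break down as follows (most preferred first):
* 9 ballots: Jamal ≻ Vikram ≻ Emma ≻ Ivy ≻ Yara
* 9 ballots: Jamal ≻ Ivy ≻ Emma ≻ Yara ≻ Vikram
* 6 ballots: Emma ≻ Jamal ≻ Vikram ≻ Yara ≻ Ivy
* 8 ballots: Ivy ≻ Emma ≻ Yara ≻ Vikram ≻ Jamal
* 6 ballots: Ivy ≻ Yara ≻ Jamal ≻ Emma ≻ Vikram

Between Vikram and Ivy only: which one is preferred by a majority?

Vikram is ranked above Ivy on 15 ballots; Ivy above Vikram on 23.

Ivy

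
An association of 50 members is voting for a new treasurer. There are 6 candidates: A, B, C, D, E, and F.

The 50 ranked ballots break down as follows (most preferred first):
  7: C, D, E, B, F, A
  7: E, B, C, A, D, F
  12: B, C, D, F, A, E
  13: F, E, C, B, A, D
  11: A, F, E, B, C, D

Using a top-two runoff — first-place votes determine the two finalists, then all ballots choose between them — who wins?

Round 1 first-place votes: A 11, B 12, C 7, D 0, E 7, F 13. F and B advance.
Runoff: F is ranked above B on 24 ballots, B above F on 26.

B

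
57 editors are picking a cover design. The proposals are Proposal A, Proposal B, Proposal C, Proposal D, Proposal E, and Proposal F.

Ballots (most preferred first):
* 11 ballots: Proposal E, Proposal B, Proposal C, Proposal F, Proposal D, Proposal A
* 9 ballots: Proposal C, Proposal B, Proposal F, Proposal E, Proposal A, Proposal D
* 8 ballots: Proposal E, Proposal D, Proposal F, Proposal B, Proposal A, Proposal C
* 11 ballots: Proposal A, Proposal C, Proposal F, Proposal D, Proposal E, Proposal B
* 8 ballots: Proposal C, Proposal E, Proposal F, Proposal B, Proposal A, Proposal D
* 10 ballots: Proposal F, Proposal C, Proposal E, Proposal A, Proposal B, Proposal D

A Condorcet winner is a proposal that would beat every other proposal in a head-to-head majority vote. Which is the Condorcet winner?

Proposal C

Proposal C vs Proposal A: 38–19
Proposal C vs Proposal B: 38–19
Proposal C vs Proposal D: 49–8
Proposal C vs Proposal E: 38–19
Proposal C vs Proposal F: 39–18
Proposal C beats every other proposal.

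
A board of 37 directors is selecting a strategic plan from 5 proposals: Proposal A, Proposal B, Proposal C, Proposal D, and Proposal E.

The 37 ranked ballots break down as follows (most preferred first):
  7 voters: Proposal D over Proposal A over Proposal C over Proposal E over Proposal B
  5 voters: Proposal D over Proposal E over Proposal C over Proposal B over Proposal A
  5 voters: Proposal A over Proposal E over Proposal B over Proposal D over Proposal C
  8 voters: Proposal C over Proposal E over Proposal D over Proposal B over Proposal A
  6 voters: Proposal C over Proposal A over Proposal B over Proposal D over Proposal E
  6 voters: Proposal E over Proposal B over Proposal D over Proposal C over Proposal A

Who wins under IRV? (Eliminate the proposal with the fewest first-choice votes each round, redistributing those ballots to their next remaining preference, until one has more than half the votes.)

Proposal D

Round 1: Proposal A 5, Proposal B 0, Proposal C 14, Proposal D 12, Proposal E 6. Proposal B eliminated.
Round 2: Proposal A 5, Proposal C 14, Proposal D 12, Proposal E 6. Proposal A eliminated.
Round 3: Proposal C 14, Proposal D 12, Proposal E 11. Proposal E eliminated.
Round 4: Proposal C 14, Proposal D 23. Proposal D has a majority (≥19).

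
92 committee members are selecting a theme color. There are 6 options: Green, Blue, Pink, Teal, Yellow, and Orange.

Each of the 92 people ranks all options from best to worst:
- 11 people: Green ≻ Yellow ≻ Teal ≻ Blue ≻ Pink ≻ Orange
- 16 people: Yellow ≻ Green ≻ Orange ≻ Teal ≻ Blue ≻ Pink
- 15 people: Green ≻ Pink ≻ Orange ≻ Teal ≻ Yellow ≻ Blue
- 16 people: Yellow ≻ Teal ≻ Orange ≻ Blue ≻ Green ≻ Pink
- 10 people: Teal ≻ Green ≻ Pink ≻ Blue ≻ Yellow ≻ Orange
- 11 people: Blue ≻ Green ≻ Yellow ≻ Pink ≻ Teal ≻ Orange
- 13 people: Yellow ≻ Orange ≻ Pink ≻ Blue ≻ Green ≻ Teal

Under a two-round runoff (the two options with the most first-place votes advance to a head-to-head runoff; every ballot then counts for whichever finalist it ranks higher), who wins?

Green

Round 1 first-place votes: Green 26, Blue 11, Pink 0, Teal 10, Yellow 45, Orange 0. Yellow and Green advance.
Runoff: Yellow is ranked above Green on 45 ballots, Green above Yellow on 47.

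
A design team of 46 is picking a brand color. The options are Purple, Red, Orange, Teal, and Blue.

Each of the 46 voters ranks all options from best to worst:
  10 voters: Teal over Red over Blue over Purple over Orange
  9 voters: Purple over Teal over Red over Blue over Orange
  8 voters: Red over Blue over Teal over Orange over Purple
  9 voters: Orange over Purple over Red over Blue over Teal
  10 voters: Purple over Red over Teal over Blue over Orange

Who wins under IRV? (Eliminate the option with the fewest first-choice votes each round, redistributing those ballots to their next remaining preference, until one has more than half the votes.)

Purple

Round 1: Purple 19, Red 8, Orange 9, Teal 10, Blue 0. Blue eliminated.
Round 2: Purple 19, Red 8, Orange 9, Teal 10. Red eliminated.
Round 3: Purple 19, Orange 9, Teal 18. Orange eliminated.
Round 4: Purple 28, Teal 18. Purple has a majority (≥24).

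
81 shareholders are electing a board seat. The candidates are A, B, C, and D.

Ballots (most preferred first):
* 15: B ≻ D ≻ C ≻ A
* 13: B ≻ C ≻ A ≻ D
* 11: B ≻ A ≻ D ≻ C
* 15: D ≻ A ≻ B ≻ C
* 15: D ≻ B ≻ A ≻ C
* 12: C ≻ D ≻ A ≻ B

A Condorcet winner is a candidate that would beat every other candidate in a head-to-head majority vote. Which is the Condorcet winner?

D vs A: 57–24
D vs B: 42–39
D vs C: 56–25
D beats every other candidate.

D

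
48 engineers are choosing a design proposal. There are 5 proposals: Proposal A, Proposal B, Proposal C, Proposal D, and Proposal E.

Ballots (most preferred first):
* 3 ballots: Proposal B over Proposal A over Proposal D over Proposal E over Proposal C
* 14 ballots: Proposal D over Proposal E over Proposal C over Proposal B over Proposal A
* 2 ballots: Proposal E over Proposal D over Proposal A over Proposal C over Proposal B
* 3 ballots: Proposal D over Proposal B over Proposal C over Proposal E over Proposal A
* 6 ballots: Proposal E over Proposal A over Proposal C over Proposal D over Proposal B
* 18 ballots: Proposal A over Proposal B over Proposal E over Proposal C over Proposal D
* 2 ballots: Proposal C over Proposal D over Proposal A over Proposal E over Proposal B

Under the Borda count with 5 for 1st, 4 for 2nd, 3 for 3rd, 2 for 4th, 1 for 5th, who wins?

Proposal A: 3×4 + 14×1 + 2×3 + 3×1 + 6×4 + 18×5 + 2×3 = 155
Proposal B: 3×5 + 14×2 + 2×1 + 3×4 + 6×1 + 18×4 + 2×1 = 137
Proposal C: 3×1 + 14×3 + 2×2 + 3×3 + 6×3 + 18×2 + 2×5 = 122
Proposal D: 3×3 + 14×5 + 2×4 + 3×5 + 6×2 + 18×1 + 2×4 = 140
Proposal E: 3×2 + 14×4 + 2×5 + 3×2 + 6×5 + 18×3 + 2×2 = 166

Proposal E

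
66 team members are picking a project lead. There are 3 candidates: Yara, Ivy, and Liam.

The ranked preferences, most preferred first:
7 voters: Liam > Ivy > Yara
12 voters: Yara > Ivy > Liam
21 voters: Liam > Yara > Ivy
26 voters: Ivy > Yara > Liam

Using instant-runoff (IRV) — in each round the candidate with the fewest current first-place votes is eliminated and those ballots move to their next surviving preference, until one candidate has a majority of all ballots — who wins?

Ivy

Round 1: Yara 12, Ivy 26, Liam 28. Yara eliminated.
Round 2: Ivy 38, Liam 28. Ivy has a majority (≥34).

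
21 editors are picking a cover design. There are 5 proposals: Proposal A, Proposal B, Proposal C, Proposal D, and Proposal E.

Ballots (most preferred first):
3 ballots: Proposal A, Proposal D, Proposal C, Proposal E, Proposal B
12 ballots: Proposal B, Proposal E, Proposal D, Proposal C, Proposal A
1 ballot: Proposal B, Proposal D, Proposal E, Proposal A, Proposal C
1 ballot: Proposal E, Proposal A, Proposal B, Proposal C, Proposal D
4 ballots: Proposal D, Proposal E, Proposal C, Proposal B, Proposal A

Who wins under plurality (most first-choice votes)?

Proposal B

First-place votes: Proposal A 3, Proposal B 13, Proposal C 0, Proposal D 4, Proposal E 1.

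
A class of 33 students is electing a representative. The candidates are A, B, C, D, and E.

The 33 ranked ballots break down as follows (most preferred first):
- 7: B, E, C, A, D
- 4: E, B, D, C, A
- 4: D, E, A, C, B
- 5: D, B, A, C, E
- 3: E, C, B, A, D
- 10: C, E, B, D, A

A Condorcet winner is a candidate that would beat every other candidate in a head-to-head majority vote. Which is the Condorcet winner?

E vs A: 28–5
E vs B: 21–12
E vs C: 18–15
E vs D: 24–9
E beats every other candidate.

E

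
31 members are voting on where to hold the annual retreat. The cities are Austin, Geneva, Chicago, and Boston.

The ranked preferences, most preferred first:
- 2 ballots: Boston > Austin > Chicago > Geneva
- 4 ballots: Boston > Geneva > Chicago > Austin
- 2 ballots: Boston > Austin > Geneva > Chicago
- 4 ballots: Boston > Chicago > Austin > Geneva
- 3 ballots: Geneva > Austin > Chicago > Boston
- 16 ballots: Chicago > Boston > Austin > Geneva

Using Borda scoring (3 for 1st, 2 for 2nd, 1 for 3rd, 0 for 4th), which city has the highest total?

Austin: 2×2 + 4×0 + 2×2 + 4×1 + 3×2 + 16×1 = 34
Geneva: 2×0 + 4×2 + 2×1 + 4×0 + 3×3 + 16×0 = 19
Chicago: 2×1 + 4×1 + 2×0 + 4×2 + 3×1 + 16×3 = 65
Boston: 2×3 + 4×3 + 2×3 + 4×3 + 3×0 + 16×2 = 68

Boston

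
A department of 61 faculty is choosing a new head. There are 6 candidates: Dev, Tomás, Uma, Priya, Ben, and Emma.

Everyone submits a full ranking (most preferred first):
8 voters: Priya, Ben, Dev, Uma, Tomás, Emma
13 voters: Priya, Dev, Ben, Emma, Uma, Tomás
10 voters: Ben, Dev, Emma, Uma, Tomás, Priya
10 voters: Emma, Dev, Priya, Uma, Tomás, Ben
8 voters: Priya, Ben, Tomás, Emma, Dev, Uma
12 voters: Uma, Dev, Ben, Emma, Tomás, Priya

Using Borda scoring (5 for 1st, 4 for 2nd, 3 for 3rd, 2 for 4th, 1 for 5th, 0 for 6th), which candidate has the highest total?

Dev

Dev: 8×3 + 13×4 + 10×4 + 10×4 + 8×1 + 12×4 = 212
Tomás: 8×1 + 13×0 + 10×1 + 10×1 + 8×3 + 12×1 = 64
Uma: 8×2 + 13×1 + 10×2 + 10×2 + 8×0 + 12×5 = 129
Priya: 8×5 + 13×5 + 10×0 + 10×3 + 8×5 + 12×0 = 175
Ben: 8×4 + 13×3 + 10×5 + 10×0 + 8×4 + 12×3 = 189
Emma: 8×0 + 13×2 + 10×3 + 10×5 + 8×2 + 12×2 = 146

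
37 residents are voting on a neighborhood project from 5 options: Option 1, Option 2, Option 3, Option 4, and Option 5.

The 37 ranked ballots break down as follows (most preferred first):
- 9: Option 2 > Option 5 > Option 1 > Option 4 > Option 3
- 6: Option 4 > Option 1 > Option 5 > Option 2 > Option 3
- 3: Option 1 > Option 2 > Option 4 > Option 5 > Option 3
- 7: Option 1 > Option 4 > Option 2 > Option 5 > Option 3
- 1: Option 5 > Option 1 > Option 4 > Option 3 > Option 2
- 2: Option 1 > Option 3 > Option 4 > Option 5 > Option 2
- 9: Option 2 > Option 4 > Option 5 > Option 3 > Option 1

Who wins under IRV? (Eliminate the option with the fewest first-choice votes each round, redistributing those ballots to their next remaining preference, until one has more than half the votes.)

Round 1: Option 1 12, Option 2 18, Option 3 0, Option 4 6, Option 5 1. Option 3 eliminated.
Round 2: Option 1 12, Option 2 18, Option 4 6, Option 5 1. Option 5 eliminated.
Round 3: Option 1 13, Option 2 18, Option 4 6. Option 4 eliminated.
Round 4: Option 1 19, Option 2 18. Option 1 has a majority (≥19).

Option 1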